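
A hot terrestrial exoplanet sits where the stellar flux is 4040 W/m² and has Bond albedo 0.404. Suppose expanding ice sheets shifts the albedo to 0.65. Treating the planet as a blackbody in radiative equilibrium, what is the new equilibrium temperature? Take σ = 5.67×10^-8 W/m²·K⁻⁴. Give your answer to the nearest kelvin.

281 K

New equilibrium: T₂ = [(1−0.65)·4040/(4σ)]^(1/4) = 281.0 K.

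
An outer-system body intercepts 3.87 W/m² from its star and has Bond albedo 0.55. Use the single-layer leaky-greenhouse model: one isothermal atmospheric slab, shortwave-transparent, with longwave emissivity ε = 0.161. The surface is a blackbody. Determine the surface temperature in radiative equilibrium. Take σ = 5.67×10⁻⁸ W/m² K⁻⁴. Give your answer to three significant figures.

53.8 K

At the top of the atmosphere, σT_e⁴ = S(1−α)/4 = 0.4354 W/m², giving T_e = 52.64 K.
Surface balance with a leaky layer gives σT_s⁴ = σT_e⁴·2/(2−ε), so T_s = T_e·[2/(2−0.161)]^(1/4) = 53.76 K.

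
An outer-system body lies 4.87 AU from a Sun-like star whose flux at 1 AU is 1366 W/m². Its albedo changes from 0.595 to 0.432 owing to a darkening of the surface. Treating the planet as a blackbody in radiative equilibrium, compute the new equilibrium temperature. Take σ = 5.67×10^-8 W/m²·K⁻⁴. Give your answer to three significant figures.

Flux at the orbit: S = 1366/(4.87)² = 57.60 W/m².
New equilibrium: T₂ = [(1−0.432)·57.60/(4σ)]^(1/4) = 109.6 K.

110 kelvin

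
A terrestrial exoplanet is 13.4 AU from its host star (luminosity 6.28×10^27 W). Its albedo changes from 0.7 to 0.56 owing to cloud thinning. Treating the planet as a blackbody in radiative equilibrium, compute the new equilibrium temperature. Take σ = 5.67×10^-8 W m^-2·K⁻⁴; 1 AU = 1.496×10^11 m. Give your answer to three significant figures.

Orbital distance: d = 13.4 AU = 2.005×10^12 m.
Flux at the orbit: S = L/(4πd²) = 6.28×10^27/(4π·(2.00×10^12)²) = 124.4 W m^-2.
T₂ = [S(1−α₂)/(4σ)]^(1/4) = [124.4·0.44/(4σ)]^(1/4) = 124.6 K.

125 K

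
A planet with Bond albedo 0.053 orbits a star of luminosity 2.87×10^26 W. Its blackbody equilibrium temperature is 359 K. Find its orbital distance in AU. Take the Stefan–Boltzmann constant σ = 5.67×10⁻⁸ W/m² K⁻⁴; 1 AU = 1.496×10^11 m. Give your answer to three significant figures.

Energy balance gives S = 4σT⁴/(1−α) = 3978 W/m².
From L = 4πd²S, d = √(2.87×10^26/(4π·3978)) = 7.577×10^10 m = 0.5065 AU.

0.506 AU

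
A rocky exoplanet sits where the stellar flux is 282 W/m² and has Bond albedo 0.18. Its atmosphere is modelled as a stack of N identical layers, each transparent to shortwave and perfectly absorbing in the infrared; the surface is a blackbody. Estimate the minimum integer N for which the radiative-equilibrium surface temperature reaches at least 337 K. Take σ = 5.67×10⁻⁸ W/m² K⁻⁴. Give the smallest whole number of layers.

The effective emission temperature is T_e = [S(1−α)/(4σ)]^¼ = 178.7 K.
Need (N+1)T_e⁴ ≥ T_s⁴, i.e. N+1 ≥ (337/178.7)⁴ = 12.650.
Rounding up, N = 12.

12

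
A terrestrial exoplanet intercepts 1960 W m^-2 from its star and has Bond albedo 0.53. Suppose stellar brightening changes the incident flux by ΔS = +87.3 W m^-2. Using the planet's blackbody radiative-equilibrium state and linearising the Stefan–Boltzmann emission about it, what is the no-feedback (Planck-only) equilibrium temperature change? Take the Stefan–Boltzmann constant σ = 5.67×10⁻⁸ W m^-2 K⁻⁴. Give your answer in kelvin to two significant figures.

Unperturbed T_e = [1960·(1−0.53)/(4σ)]^¼ = 252.5 K.
Only a fraction (1−α) is absorbed and it's spread over 4πR², so ΔF = (1−α)ΔS/4 = 10.26 W m^-2.
Planck response: λ_P = 4σT_e³ = 4·5.67×10⁻⁸·(252.5)³ = 3.649 W m^-2/K.
So ΔT₀ = 10.26/3.649 = 2.81 K.

2.8 K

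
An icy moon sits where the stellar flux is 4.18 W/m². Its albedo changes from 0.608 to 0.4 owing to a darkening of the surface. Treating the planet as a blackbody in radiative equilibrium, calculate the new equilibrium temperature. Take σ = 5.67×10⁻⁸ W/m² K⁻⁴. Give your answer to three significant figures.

57.7 K

With the new albedo, S(1−α₂)/4 = 0.6270 W/m², so T₂ = 57.67 K.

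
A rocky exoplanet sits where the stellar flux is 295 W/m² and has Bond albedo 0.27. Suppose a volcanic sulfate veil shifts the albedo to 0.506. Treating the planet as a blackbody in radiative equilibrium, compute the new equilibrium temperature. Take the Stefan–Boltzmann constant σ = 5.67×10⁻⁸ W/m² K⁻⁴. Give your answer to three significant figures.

T₂ = [S(1−α₂)/(4σ)]^(1/4) = [295.0·0.494/(4σ)]^(1/4) = 159.2 K.

159 K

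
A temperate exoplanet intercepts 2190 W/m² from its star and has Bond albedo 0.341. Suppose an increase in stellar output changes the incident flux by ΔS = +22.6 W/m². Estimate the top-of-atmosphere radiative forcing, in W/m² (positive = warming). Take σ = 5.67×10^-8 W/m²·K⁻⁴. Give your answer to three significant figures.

Only a fraction (1−α) is absorbed and it's spread over 4πR², so ΔF = (1−α)ΔS/4 = 3.723 W/m².

3.72 W/m²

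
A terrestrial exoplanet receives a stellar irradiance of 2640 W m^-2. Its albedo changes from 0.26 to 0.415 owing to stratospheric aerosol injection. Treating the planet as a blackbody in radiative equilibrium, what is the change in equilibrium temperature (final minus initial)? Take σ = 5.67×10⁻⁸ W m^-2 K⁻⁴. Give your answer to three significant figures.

Before: T₁ = [2640·0.74/(4σ)]^(1/4) = 304.6 K.
After:  T₂ = [2640·0.585/(4σ)]^(1/4) = 287.3 K.
ΔT = T₂ − T₁ = -17.39 K.

-17.4 kelvin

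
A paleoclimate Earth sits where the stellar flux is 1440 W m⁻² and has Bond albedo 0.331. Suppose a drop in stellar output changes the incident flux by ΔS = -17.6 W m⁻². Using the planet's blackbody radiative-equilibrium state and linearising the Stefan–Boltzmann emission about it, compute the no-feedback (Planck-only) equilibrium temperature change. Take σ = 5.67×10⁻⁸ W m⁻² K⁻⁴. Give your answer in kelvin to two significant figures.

The baseline emission temperature is T_e = 255.3 K.
TOA radiative forcing: ΔF = (1−α)ΔS/4 = 0.669·(-17.6)/4 = -2.944 W m⁻².
Linearising σT⁴ gives d(σT⁴)/dT = 4σT_e³ = 3.774 W m⁻² per K.
So ΔT₀ = -2.944/3.774 = -0.780 K.

-0.78 K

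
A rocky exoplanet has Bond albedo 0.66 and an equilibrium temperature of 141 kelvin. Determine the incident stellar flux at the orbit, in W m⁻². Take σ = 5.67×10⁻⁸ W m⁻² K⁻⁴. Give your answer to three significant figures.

Invert the energy balance for S: S = 4σT⁴/(1−α).
The emitted flux is σT⁴ = 22.41 W m⁻².
S = 4·22.41/0.34 = 263.7 W m⁻².

264 W m⁻²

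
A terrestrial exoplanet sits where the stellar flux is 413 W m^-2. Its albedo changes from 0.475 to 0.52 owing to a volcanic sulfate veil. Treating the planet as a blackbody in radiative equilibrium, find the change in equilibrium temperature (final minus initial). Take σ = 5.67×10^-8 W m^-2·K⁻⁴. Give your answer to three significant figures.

With α = 0.475, T₁ = 175.8 K.
Final:   T₂ = [S(1−0.52)/(4σ)]^(1/4) = 171.9 K.
ΔT = T₂ − T₁ = -3.896 K.

-3.90 K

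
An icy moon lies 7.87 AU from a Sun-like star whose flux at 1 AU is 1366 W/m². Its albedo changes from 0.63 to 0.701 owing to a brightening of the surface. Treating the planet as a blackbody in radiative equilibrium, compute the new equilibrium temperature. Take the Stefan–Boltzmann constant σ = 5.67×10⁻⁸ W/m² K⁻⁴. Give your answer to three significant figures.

73.4 K

Flux at the orbit: S = 1366/(7.87)² = 22.05 W/m².
New equilibrium: T₂ = [(1−0.701)·22.05/(4σ)]^(1/4) = 73.43 K.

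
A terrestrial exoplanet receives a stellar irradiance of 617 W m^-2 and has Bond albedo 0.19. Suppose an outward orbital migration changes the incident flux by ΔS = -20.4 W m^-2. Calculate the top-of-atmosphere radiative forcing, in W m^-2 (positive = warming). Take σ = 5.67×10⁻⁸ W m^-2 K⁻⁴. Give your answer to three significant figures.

TOA radiative forcing: ΔF = (1−α)ΔS/4 = 0.81·(-20.4)/4 = -4.131 W m^-2.

-4.13 W m^-2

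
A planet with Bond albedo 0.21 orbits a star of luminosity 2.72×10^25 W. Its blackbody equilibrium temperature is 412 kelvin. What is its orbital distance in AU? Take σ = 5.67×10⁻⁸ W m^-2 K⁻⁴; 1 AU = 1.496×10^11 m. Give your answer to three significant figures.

The flux needed for this T is 4σT⁴/(1−0.21) = 8272 W m^-2.
Then d = [L/(4πS)]^(1/2) = 1.618×10^10 m, i.e. 0.1081 AU.

0.108 AU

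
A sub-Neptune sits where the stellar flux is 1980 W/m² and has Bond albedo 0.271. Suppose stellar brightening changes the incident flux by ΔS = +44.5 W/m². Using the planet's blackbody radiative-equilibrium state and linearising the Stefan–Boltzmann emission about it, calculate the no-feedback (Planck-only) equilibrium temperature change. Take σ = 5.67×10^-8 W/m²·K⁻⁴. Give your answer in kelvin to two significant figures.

1.6 K

Reference equilibrium: T_e = [S(1−α)/(4σ)]^(1/4) = 282.4 K.
ΔF = Δ[S(1−α)]/4 = (1−0.271)·+44.5/4 = 8.110 W/m².
Linearising σT⁴ gives d(σT⁴)/dT = 4σT_e³ = 5.110 W/m² per K.
So ΔT₀ = 8.110/5.110 = 1.59 K.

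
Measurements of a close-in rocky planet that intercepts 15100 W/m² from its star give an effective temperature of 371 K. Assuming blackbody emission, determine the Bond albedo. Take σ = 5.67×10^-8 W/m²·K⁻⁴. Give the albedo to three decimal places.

Rearranging the radiative balance, α = 1 − 4σT⁴/S.
4σT⁴ = 4·5.67×10⁻⁸·(371)⁴ = 4297 W/m².
Hence α = 1 − 4297/15100 = 0.7154.

0.715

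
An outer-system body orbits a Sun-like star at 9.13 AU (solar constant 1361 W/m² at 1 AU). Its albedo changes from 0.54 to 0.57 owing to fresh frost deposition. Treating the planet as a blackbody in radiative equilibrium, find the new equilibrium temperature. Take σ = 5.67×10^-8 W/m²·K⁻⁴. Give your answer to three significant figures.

Irradiance scales as 1/d², so S = 1361 W/m² × (1/9.13)² = 16.33 W/m².
With the new albedo, S(1−α₂)/4 = 1.755 W/m², so T₂ = 74.59 K.

74.6 kelvin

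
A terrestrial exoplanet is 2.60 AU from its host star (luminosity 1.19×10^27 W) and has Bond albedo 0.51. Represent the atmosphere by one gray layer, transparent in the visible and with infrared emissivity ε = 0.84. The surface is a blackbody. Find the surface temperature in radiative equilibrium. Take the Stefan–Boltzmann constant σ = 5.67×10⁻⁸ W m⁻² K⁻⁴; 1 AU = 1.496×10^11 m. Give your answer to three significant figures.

220 K

d = 2.60 × 1.496×10^11 m = 3.890×10^11 m.
S = L/(4πd²) = 625.9 W m⁻².
The planet radiates to space at T_e = [S(1−α)/(4σ)]^(1/4) = 191.8 K.
Surface balance with a leaky layer gives σT_s⁴ = σT_e⁴·2/(2−ε), so T_s = T_e·[2/(2−0.84)]^(1/4) = 219.7 K.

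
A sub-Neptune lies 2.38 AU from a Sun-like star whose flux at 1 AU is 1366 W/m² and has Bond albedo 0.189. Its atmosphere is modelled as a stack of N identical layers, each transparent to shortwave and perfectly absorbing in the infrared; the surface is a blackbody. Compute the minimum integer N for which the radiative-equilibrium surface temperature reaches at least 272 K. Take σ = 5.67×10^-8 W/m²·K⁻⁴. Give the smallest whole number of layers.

By the inverse-square law, S = 1366/2.38² = 241.2 W/m².
OLR = S(1−α)/4 = 48.89 W/m²; the top layer radiates at T_e = 171.4 K.
Need (N+1)T_e⁴ ≥ T_s⁴, i.e. N+1 ≥ (272/171.4)⁴ = 6.347.
The minimum whole number is N = 6.

6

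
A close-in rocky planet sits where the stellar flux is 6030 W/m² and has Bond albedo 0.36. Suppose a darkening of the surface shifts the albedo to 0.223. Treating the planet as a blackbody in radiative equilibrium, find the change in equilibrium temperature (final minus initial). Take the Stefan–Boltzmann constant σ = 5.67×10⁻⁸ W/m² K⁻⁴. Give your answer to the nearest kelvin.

Initial: T₁ = [S(1−0.36)/(4σ)]^(1/4) = 361.2 K.
With α = 0.223, T₂ = 379.1 K.
ΔT = T₂ − T₁ = 17.95 K.

18 K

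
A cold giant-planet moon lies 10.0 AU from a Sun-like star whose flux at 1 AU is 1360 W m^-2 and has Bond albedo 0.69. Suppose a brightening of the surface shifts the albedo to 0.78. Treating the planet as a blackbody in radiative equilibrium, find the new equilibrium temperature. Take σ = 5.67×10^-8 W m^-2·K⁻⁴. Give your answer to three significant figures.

By the inverse-square law, S = 1360/10.0² = 13.60 W m^-2.
With the new albedo, S(1−α₂)/4 = 0.7480 W m^-2, so T₂ = 60.27 K.

60.3 kelvin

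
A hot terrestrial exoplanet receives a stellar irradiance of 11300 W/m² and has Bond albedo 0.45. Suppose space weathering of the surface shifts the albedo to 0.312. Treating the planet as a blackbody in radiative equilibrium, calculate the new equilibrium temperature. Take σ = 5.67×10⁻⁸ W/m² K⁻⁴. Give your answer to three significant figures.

430 K

T₂ = [S(1−α₂)/(4σ)]^(1/4) = [11300·0.688/(4σ)]^(1/4) = 430.3 K.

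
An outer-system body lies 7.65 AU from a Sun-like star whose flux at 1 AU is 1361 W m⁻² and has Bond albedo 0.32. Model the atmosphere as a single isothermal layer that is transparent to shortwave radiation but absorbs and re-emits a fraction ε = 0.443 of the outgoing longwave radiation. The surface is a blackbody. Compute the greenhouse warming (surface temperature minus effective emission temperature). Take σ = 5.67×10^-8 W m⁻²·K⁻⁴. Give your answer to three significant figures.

5.90 K

Flux at the orbit: S = 1361/(7.65)² = 23.26 W m⁻².
Effective emission temperature (TOA balance): σT_e⁴ = S(1−α)/4 = 3.954 W m⁻² → T_e = 91.38 K.
The surface balance (absorbed SW + ε·downward IR = σT_s⁴) with T_a⁴ = T_s⁴/2 reduces to T_s = T_e·[2/(2−ε)]^¼ = 97.28 K.
Greenhouse warming: T_s − T_e = 5.903 K.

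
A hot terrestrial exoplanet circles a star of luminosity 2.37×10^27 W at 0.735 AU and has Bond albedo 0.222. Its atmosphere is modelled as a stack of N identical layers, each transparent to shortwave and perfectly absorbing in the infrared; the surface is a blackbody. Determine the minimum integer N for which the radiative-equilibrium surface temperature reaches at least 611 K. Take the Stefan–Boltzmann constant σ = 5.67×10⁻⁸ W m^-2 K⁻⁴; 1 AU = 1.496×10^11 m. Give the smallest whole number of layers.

2

Orbital distance: d = 0.735 AU = 1.100×10^11 m.
Spreading L over a sphere of radius d: S = 2.37×10^27/(4π·1.10×10^11²) = 15600 W m^-2.
The effective emission temperature is T_e = [S(1−α)/(4σ)]^¼ = 481.0 K.
Since T_s⁴ = (N+1)T_e⁴, we need N ≥ (T_s/T_e)⁴ − 1 = 1.605.
So N ≥ 1.605; the smallest integer is N = 2.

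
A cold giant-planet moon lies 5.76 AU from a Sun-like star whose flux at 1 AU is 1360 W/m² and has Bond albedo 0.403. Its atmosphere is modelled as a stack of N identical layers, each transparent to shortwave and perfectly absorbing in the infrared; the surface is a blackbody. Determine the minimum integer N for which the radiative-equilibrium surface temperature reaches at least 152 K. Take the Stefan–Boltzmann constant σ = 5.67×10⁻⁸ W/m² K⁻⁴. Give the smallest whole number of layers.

By the inverse-square law, S = 1360/5.76² = 40.99 W/m².
Top-of-atmosphere balance: σT_e⁴ = S(1−α)/4 = 6.118 W/m² → T_e = 101.9 K.
Need (N+1)T_e⁴ ≥ T_s⁴, i.e. N+1 ≥ (152/101.9)⁴ = 4.947.
The minimum whole number is N = 4.

4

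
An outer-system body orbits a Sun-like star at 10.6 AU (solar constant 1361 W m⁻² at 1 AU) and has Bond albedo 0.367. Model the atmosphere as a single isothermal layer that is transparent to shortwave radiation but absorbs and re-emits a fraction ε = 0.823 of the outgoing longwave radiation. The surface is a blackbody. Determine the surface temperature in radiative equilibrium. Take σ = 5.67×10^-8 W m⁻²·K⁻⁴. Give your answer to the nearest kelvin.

By the inverse-square law, S = 1361/10.6² = 12.11 W m⁻².
At the top of the atmosphere, σT_e⁴ = S(1−α)/4 = 1.917 W m⁻², giving T_e = 76.25 K.
Surface balance with a leaky layer gives σT_s⁴ = σT_e⁴·2/(2−ε), so T_s = T_e·[2/(2−0.823)]^(1/4) = 87.06 K.

87 kelvin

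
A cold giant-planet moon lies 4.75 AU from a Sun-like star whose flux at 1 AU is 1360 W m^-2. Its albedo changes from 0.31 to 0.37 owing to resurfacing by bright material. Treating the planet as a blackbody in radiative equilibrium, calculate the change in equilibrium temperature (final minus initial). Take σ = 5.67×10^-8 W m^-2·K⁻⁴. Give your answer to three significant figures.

Flux at the orbit: S = 1360/(4.75)² = 60.28 W m^-2.
Initial: T₁ = [S(1−0.31)/(4σ)]^(1/4) = 116.4 K.
Final:   T₂ = [S(1−0.37)/(4σ)]^(1/4) = 113.8 K.
ΔT = T₂ − T₁ = -2.617 K.

-2.62 kelvin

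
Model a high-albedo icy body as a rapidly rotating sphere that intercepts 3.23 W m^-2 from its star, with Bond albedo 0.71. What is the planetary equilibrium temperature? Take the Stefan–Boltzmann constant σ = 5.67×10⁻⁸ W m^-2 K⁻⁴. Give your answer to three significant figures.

The planet absorbs (1−α)S over its disc πR² and re-emits over 4πR², so the mean absorbed flux is (1−0.71)·3.230/4 = 0.2342 W m^-2.
Set σT⁴ = 0.2342 → T = (0.2342/σ)^(1/4) = 45.08 K.

45.1 K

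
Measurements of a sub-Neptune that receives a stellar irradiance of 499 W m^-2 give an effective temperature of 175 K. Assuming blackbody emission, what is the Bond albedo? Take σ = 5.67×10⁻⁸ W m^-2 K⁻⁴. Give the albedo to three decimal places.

0.574

Energy balance: S(1−α)/4 = σT⁴, so 1−α = 4σT⁴/S.
σT⁴ = 53.18 W m^-2, so 4σT⁴ = 212.7 W m^-2.
1−α = 212.7/499.0 = 0.4263, so α = 0.5737.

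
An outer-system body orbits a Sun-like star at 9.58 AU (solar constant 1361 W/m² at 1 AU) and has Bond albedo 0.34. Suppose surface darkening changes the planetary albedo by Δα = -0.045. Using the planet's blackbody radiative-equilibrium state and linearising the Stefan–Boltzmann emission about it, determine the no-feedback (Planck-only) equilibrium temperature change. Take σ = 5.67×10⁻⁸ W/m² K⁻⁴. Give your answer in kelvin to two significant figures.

1.4 K

Irradiance scales as 1/d², so S = 1361 W/m² × (1/9.58)² = 14.83 W/m².
Unperturbed T_e = [14.83·(1−0.34)/(4σ)]^¼ = 81.05 K.
ΔF = −(S/4)Δα = −(14.83/4)×(-0.045) = 0.1668 W/m².
Planck response: λ_P = 4σT_e³ = 4·5.67×10⁻⁸·(81.05)³ = 0.1208 W/m²/K.
ΔT₀ = ΔF/λ_P = 0.1668/0.1208 = 1.38 K.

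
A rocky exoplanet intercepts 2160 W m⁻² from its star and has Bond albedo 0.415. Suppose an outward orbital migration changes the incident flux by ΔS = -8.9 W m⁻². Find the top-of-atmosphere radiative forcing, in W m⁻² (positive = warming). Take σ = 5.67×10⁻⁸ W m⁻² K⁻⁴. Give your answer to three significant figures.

-1.30 W m⁻²

TOA radiative forcing: ΔF = (1−α)ΔS/4 = 0.585·(-8.9)/4 = -1.302 W m⁻².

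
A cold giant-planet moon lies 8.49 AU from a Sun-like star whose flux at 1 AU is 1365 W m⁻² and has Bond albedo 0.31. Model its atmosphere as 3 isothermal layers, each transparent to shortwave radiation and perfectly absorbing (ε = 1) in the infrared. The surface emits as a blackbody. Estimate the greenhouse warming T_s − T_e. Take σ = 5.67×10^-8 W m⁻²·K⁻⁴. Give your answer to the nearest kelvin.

By the inverse-square law, S = 1365/8.49² = 18.94 W m⁻².
OLR = S(1−α)/4 = 3.267 W m⁻²; the top layer radiates at T_e = 87.12 K.
T_s = (N+1)^(1/4)·T_e = 123.2 K.
So the greenhouse effect raises the surface by 123.2 − 87.12 = 36.09 K.

36 K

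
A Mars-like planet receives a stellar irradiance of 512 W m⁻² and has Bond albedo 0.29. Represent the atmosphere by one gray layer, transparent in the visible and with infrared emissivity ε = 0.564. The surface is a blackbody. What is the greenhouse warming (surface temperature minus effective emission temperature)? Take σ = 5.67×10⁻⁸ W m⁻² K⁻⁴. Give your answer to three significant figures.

At the top of the atmosphere, σT_e⁴ = S(1−α)/4 = 90.88 W m⁻², giving T_e = 200.1 K.
Surface balance with a leaky layer gives σT_s⁴ = σT_e⁴·2/(2−ε), so T_s = T_e·[2/(2−0.564)]^(1/4) = 217.4 K.
T_s − T_e = 217.4 − 200.1 = 17.28 K.

17.3 kelvin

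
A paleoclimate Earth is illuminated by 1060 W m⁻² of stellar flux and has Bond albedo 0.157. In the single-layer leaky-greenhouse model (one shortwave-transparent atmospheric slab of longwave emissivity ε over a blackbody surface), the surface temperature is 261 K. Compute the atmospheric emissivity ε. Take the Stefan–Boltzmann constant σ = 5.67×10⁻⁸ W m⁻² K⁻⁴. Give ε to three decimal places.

0.302

First, T_e = [1060·(1−0.157)/(4σ)]^(1/4) = 250.5 K.
Inverting T_s⁴ = 2T_e⁴/(2−ε): (T_e/T_s)⁴ = 0.8490, so ε = 2(1 − 0.8490) = 0.3019.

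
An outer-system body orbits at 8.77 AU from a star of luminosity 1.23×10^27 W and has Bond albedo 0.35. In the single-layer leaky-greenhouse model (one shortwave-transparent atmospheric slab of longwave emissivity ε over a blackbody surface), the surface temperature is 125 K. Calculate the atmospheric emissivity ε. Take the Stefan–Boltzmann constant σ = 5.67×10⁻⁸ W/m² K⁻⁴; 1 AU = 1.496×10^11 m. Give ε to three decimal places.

0.665

Orbital distance: d = 8.77 AU = 1.312×10^12 m.
S = L/(4πd²) = 56.86 W/m².
First, T_e = [56.86·(1−0.35)/(4σ)]^(1/4) = 113.0 K.
Since (2−ε)/2 = (T_e/T_s)⁴ = 0.6675, ε = 0.6650.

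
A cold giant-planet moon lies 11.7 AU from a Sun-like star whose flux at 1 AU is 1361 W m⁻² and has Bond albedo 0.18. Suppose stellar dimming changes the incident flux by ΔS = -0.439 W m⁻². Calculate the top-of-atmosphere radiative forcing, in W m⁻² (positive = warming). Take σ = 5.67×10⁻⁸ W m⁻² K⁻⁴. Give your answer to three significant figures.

Flux at the orbit: S = 1361/(11.7)² = 9.942 W m⁻².
TOA radiative forcing: ΔF = (1−α)ΔS/4 = 0.82·(-0.439)/4 = -0.09000 W m⁻².

-0.0900 W m⁻²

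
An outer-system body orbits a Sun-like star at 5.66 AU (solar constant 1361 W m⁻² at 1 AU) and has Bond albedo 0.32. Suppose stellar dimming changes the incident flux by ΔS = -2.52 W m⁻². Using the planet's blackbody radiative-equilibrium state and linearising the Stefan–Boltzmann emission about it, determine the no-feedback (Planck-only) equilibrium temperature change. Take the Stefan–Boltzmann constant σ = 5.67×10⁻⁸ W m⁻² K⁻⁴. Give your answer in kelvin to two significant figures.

By the inverse-square law, S = 1361/5.66² = 42.48 W m⁻².
Unperturbed T_e = [42.48·(1−0.32)/(4σ)]^¼ = 106.2 K.
TOA radiative forcing: ΔF = (1−α)ΔS/4 = 0.68·(-2.52)/4 = -0.4284 W m⁻².
Linearising σT⁴ gives d(σT⁴)/dT = 4σT_e³ = 0.2719 W m⁻² per K.
Hence the no-feedback warming is ΔF/(4σT_e³) = -1.58 K.

-1.6 K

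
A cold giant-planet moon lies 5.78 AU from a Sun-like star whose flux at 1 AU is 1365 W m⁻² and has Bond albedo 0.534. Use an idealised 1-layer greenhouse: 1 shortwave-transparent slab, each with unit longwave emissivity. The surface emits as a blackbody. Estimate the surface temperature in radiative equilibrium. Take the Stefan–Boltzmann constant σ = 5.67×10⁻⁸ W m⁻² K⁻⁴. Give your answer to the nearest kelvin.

114 K

By the inverse-square law, S = 1365/5.78² = 40.86 W m⁻².
The effective emission temperature is T_e = [S(1−α)/(4σ)]^¼ = 95.72 K.
For an N-layer opaque stack, T_s⁴ = (N+1)T_e⁴, hence T_s = (2)^(1/4)×95.72 K = 113.8 K.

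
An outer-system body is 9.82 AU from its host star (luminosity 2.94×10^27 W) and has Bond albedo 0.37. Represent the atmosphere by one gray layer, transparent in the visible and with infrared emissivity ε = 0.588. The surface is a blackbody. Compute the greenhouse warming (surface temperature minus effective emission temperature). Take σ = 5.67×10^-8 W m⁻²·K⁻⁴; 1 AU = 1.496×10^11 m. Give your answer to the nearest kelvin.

12 kelvin

Orbital distance: d = 9.82 AU = 1.469×10^12 m.
Flux at the orbit: S = L/(4πd²) = 2.94×10^27/(4π·(1.47×10^12)²) = 108.4 W m⁻².
At the top of the atmosphere, σT_e⁴ = S(1−α)/4 = 17.07 W m⁻², giving T_e = 131.7 K.
The surface balance (absorbed SW + ε·downward IR = σT_s⁴) with T_a⁴ = T_s⁴/2 reduces to T_s = T_e·[2/(2−ε)]^¼ = 143.7 K.
The atmosphere warms the surface by 11.98 K.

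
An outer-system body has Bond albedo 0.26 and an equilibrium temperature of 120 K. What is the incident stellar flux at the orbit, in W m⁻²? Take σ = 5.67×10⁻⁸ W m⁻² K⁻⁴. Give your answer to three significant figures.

63.6 W m⁻²

Invert the energy balance for S: S = 4σT⁴/(1−α).
σT⁴ = 5.67×10⁻⁸·(120)⁴ = 11.76 W m⁻².
So S = 4×11.76/(1−0.26) = 63.55 W m⁻².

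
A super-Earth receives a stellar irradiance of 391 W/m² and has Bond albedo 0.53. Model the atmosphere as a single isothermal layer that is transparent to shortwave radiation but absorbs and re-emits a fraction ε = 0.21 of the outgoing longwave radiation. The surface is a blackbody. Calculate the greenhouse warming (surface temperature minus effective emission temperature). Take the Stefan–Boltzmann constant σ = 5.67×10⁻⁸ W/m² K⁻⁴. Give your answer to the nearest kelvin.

The planet radiates to space at T_e = [S(1−α)/(4σ)]^(1/4) = 168.7 K.
For a single slab of emissivity ε, T_s⁴ = 2T_e⁴/(2−ε); thus T_s = 168.7·(1.117)^(1/4) = 173.5 K.
The atmosphere warms the surface by 4.744 K.

5 K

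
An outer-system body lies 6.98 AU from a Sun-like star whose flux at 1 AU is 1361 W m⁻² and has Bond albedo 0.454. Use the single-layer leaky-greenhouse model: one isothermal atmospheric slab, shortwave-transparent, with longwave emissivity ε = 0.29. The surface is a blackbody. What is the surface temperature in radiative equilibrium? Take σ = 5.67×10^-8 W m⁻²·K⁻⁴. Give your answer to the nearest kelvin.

94 K

By the inverse-square law, S = 1361/6.98² = 27.93 W m⁻².
The planet radiates to space at T_e = [S(1−α)/(4σ)]^(1/4) = 90.56 K.
The surface balance (absorbed SW + ε·downward IR = σT_s⁴) with T_a⁴ = T_s⁴/2 reduces to T_s = T_e·[2/(2−ε)]^¼ = 94.17 K.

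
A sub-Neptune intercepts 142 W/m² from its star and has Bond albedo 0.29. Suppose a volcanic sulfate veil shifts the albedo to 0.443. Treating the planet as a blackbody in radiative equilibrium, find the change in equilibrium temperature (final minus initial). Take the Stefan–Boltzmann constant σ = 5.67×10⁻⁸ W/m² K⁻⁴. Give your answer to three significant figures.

Initial: T₁ = [S(1−0.29)/(4σ)]^(1/4) = 145.2 K.
After:  T₂ = [142.0·0.557/(4σ)]^(1/4) = 136.7 K.
Change: 136.7 − 145.2 = -8.548 K.

-8.55 K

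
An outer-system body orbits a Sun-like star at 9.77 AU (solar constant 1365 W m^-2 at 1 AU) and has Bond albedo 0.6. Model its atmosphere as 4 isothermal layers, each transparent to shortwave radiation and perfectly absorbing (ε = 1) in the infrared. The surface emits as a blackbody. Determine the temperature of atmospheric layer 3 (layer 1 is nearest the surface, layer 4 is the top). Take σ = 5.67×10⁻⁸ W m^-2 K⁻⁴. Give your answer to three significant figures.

Flux at the orbit: S = 1365/(9.77)² = 14.30 W m^-2.
Top-of-atmosphere balance: σT_e⁴ = S(1−α)/4 = 1.430 W m^-2 → T_e = 70.87 K.
The net upward flux σT_e⁴ is constant between every pair of levels, so T_k⁴ = (N+1−k)T_e⁴.
With k = 3: T_3 = (4+1−3)^¼·70.87 K = 84.27 K.

84.3 K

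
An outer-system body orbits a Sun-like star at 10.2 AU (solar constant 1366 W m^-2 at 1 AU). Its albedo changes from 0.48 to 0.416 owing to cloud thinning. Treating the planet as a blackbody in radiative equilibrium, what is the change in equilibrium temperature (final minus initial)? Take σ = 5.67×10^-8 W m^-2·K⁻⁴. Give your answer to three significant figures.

Irradiance scales as 1/d², so S = 1366 W m^-2 × (1/10.2)² = 13.13 W m^-2.
Before: T₁ = [13.13·0.52/(4σ)]^(1/4) = 74.07 K.
With α = 0.416, T₂ = 76.25 K.
Change: 76.25 − 74.07 = 2.181 K.

2.18 K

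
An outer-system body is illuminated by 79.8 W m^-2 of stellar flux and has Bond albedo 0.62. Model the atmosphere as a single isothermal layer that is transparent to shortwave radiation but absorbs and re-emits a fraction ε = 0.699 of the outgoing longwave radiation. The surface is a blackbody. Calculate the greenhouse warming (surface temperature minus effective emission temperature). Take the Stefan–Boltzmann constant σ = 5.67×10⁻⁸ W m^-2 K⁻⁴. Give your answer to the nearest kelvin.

At the top of the atmosphere, σT_e⁴ = S(1−α)/4 = 7.581 W m^-2, giving T_e = 107.5 K.
The surface balance (absorbed SW + ε·downward IR = σT_s⁴) with T_a⁴ = T_s⁴/2 reduces to T_s = T_e·[2/(2−ε)]^¼ = 119.7 K.
Greenhouse warming: T_s − T_e = 12.20 K.

12 kelvin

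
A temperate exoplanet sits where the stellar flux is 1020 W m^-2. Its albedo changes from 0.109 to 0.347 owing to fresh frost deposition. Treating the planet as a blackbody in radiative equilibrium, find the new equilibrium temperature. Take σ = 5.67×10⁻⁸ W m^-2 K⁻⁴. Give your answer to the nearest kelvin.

233 K

T₂ = [S(1−α₂)/(4σ)]^(1/4) = [1020·0.653/(4σ)]^(1/4) = 232.8 K.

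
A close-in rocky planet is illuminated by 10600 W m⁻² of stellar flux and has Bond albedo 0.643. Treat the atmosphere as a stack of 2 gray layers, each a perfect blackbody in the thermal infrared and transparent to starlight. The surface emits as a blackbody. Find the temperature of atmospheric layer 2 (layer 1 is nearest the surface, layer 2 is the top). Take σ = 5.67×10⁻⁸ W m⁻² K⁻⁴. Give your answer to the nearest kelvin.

359 K

Top-of-atmosphere balance: σT_e⁴ = S(1−α)/4 = 946.0 W m⁻² → T_e = 359.4 K.
In the N-layer model, layer k (counted from the surface) has T_k = (N+1−k)^(1/4)·T_e.
With k = 2: T_2 = (2+1−2)^¼·359.4 K = 359.4 K.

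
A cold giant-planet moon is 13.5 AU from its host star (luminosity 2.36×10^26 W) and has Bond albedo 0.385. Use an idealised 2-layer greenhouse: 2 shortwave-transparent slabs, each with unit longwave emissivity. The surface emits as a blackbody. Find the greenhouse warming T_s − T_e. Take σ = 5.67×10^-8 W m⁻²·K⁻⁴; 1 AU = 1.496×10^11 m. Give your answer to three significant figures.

Orbital distance: d = 13.5 AU = 2.020×10^12 m.
Spreading L over a sphere of radius d: S = 2.36×10^26/(4π·2.02×10^12²) = 4.604 W m⁻².
OLR = S(1−α)/4 = 0.7079 W m⁻²; the top layer radiates at T_e = 59.44 K.
Surface: T_s = (3)^¼·T_e = 78.23 K.
Warming: T_s − T_e = 18.79 K.

18.8 K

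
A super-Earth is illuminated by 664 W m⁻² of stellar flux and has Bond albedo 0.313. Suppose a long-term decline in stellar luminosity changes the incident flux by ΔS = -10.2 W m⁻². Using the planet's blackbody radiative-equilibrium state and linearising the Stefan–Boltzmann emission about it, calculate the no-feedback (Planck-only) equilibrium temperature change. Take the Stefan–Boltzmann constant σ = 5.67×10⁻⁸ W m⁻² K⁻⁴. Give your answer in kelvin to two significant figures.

-0.81 K

Reference equilibrium: T_e = [S(1−α)/(4σ)]^(1/4) = 211.8 K.
ΔF = Δ[S(1−α)]/4 = (1−0.313)·-10.2/4 = -1.752 W m⁻².
Linearising σT⁴ gives d(σT⁴)/dT = 4σT_e³ = 2.154 W m⁻² per K.
So ΔT₀ = -1.752/2.154 = -0.813 K.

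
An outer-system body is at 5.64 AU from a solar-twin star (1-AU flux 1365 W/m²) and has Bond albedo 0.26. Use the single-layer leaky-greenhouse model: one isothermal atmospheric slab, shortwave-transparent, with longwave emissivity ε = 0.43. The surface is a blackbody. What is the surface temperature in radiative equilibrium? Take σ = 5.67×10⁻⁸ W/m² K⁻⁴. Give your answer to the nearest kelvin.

Flux at the orbit: S = 1365/(5.64)² = 42.91 W/m².
Effective emission temperature (TOA balance): σT_e⁴ = S(1−α)/4 = 7.939 W/m² → T_e = 108.8 K.
Surface balance with a leaky layer gives σT_s⁴ = σT_e⁴·2/(2−ε), so T_s = T_e·[2/(2−0.43)]^(1/4) = 115.6 K.

116 K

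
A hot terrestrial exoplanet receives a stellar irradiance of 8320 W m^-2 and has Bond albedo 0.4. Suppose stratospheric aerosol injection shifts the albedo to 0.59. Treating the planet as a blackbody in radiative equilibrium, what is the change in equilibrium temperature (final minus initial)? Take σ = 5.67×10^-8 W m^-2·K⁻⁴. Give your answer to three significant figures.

-35.0 kelvin

With α = 0.4, T₁ = 385.2 K.
With α = 0.59, T₂ = 350.2 K.
Change: 350.2 − 385.2 = -34.97 K.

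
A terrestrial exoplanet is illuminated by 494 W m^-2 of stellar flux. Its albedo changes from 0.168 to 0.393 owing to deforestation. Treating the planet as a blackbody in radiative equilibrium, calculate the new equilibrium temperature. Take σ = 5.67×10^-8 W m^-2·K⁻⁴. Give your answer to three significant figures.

T₂ = [S(1−α₂)/(4σ)]^(1/4) = [494.0·0.607/(4σ)]^(1/4) = 190.7 K.

191 K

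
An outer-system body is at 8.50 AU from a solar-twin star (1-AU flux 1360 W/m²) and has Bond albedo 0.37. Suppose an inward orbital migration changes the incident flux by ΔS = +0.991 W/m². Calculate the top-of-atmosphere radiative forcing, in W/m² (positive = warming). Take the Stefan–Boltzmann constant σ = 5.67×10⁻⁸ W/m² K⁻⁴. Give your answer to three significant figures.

Irradiance scales as 1/d², so S = 1360 W/m² × (1/8.50)² = 18.82 W/m².
Only a fraction (1−α) is absorbed and it's spread over 4πR², so ΔF = (1−α)ΔS/4 = 0.1561 W/m².

0.156 W/m²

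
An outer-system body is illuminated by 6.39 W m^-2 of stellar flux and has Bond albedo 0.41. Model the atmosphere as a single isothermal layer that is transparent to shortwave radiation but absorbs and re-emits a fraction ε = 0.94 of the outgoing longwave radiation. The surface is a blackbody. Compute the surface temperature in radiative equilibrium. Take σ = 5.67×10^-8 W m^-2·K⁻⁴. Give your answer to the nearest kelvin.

Effective emission temperature (TOA balance): σT_e⁴ = S(1−α)/4 = 0.9425 W m^-2 → T_e = 63.85 K.
The surface balance (absorbed SW + ε·downward IR = σT_s⁴) with T_a⁴ = T_s⁴/2 reduces to T_s = T_e·[2/(2−ε)]^¼ = 74.84 K.

75 K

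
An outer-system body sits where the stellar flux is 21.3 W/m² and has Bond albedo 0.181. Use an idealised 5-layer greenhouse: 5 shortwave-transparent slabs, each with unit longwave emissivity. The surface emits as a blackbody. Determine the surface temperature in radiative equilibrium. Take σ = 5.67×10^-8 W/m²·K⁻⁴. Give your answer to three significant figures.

147 K

The effective emission temperature is T_e = [S(1−α)/(4σ)]^¼ = 93.65 K.
For an N-layer opaque stack, T_s⁴ = (N+1)T_e⁴, hence T_s = (6)^(1/4)×93.65 K = 146.6 K.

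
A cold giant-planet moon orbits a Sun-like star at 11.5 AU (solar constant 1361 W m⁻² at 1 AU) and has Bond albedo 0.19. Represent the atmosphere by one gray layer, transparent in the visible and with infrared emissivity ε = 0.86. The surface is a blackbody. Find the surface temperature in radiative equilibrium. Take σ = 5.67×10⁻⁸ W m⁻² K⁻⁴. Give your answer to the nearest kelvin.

90 K

By the inverse-square law, S = 1361/11.5² = 10.29 W m⁻².
At the top of the atmosphere, σT_e⁴ = S(1−α)/4 = 2.084 W m⁻², giving T_e = 77.86 K.
The surface balance (absorbed SW + ε·downward IR = σT_s⁴) with T_a⁴ = T_s⁴/2 reduces to T_s = T_e·[2/(2−ε)]^¼ = 89.61 K.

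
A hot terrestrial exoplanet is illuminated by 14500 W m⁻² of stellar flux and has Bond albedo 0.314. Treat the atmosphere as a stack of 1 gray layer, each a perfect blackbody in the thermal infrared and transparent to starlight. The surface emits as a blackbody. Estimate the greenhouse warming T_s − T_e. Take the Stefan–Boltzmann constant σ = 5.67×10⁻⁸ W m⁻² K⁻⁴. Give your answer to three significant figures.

86.6 kelvin

OLR = S(1−α)/4 = 2487 W m⁻²; the top layer radiates at T_e = 457.6 K.
Surface: T_s = (2)^¼·T_e = 544.2 K.
So the greenhouse effect raises the surface by 544.2 − 457.6 = 86.59 K.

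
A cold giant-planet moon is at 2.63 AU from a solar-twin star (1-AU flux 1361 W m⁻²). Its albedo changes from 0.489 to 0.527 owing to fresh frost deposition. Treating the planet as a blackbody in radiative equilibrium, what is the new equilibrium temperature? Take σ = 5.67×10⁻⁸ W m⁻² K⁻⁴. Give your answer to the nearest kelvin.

142 K

Flux at the orbit: S = 1361/(2.63)² = 196.8 W m⁻².
New equilibrium: T₂ = [(1−0.527)·196.8/(4σ)]^(1/4) = 142.3 K.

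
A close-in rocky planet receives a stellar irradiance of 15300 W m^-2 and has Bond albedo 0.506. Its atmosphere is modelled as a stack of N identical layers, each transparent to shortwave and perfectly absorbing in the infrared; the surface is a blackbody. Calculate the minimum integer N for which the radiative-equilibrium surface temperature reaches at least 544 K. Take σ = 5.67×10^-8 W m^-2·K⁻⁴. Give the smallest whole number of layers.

2

OLR = S(1−α)/4 = 1890 W m^-2; the top layer radiates at T_e = 427.3 K.
Need (N+1)T_e⁴ ≥ T_s⁴, i.e. N+1 ≥ (544/427.3)⁴ = 2.628.
The minimum whole number is N = 2.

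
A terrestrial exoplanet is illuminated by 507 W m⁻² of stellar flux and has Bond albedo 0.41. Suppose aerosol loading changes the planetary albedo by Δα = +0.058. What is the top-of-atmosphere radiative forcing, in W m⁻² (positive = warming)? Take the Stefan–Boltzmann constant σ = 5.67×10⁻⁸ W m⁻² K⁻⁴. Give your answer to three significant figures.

The change in absorbed flux is Δ[S(1−α)/4] = −SΔα/4 = -7.352 W m⁻².

-7.35 W m⁻²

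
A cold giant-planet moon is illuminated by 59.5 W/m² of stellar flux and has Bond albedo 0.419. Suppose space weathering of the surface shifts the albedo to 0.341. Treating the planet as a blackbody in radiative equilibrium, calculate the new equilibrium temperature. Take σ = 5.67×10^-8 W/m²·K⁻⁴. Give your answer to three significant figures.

T₂ = [S(1−α₂)/(4σ)]^(1/4) = [59.50·0.659/(4σ)]^(1/4) = 114.7 K.

115 K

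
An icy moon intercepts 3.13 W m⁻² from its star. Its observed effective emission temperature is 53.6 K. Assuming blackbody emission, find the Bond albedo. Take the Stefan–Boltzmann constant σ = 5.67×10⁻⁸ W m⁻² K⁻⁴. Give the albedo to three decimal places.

0.402

Rearranging the radiative balance, α = 1 − 4σT⁴/S.
4σT⁴ = 4·5.67×10⁻⁸·(53.6)⁴ = 1.872 W m⁻².
Hence α = 1 − 1.872/3.130 = 0.4019.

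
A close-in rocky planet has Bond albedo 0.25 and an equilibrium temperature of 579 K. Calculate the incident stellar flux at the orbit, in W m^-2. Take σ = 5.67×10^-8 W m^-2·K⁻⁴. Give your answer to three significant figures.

Invert the energy balance for S: S = 4σT⁴/(1−α).
σT⁴ = 5.67×10⁻⁸·(579)⁴ = 6372 W m^-2.
S = 4·6372/0.75 = 33990 W m^-2.

34000 W m^-2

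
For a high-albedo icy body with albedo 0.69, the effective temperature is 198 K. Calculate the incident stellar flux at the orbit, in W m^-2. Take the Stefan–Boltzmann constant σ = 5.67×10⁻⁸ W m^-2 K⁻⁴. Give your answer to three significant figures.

1120 W m^-2

Invert the energy balance for S: S = 4σT⁴/(1−α).
σT⁴ = 5.67×10⁻⁸·(198)⁴ = 87.15 W m^-2.
So S = 4×87.15/(1−0.69) = 1124 W m^-2.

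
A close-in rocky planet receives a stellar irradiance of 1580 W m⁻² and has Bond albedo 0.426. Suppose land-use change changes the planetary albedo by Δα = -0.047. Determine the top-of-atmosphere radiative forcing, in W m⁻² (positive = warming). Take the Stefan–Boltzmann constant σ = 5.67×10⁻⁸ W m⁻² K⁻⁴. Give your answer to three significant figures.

TOA radiative forcing: ΔF = −S·Δα/4 = −1580·(-0.047)/4 = 18.57 W m⁻².

18.6 W m⁻²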